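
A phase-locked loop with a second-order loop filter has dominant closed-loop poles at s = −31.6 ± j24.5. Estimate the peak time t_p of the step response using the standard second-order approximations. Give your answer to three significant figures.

t_p ≈ 0.128 s

t_p = π/ω_d with ω_d = 24.5 (the imaginary part), so t_p = 0.128 s.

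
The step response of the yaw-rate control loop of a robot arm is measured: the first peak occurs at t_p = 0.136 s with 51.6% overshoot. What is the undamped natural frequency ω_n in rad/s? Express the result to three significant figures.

From the overshoot, ζ = −ln(OS)/√(π²+ln²(OS)) = 0.206.
t_p = π/ω_d ⇒ ω_d = 23.1 rad/s; then ω_n = ω_d/√(1−ζ²) = 23.6 rad/s.

ω_n ≈ 23.6 rad/s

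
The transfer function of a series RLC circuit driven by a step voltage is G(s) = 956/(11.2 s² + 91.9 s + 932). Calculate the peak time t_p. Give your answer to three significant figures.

Dividing through by 11.2: denominator becomes s² + 8.205 s + 83.21.
So ω_n = √83.21 = 9.12 rad/s and ζ = 8.205/(2·9.12) = 0.450.
ω_d = 9.12·√(1 − 0.450²) = 8.15 rad/s. t_p = π/ω_d = 0.386 s.

t_p ≈ 0.386 s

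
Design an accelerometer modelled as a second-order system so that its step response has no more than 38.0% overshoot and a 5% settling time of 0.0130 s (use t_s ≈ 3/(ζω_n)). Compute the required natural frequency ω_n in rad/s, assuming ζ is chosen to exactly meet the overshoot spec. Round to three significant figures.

ω_n ≈ 784 rad/s

From %OS = 100·exp(−πζ/√(1−ζ²)), invert to get ζ = −ln(OS)/√(π² + ln²(OS)) with OS = 0.380.
−ln 0.380 = 0.9676, so ζ = 0.9676/√(π² + 0.9362) = 0.294.
Then ω_n = 3/(ζ t_s) = 3/(0.294 × 0.0130) = 784 rad/s.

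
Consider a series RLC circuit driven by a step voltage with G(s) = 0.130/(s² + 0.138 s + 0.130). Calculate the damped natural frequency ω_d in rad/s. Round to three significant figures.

Comparing the denominator to s² + 2ζω_n s + ω_n²: ω_n = √0.130 = 0.361 rad/s, and 2ζω_n = 0.138 so ζ = 0.138/(2·0.361) = 0.191.
The damped frequency ω_d = ω_n√(1−ζ²) = 0.354 rad/s.

ω_d ≈ 0.354 rad/s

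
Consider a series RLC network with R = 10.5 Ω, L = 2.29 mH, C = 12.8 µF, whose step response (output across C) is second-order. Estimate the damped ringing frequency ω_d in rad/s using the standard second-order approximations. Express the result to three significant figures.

For a series RLC circuit (capacitor voltage as output), ω_n = 1/√(LC) = 1/√(2.29 mH · 12.8 µF) = 5840 rad/s.
ζ = (R/2)·√(C/L) = (10.5/2)·√(12.8 µF/2.29 mH) = 0.393.
ω_d = ω_n√(1−ζ²) = 5370 rad/s.

ω_d ≈ 5370 rad/s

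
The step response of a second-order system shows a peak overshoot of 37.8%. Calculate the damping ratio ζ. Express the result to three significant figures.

ζ = −ln(OS)/√(π² + (ln OS)²). With OS = 0.378, ln OS = −0.9729 and ζ = 0.9729/3.289 = 0.296.

ζ ≈ 0.296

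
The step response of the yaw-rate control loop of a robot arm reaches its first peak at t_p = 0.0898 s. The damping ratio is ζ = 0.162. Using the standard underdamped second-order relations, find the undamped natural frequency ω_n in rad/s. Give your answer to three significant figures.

ω_n ≈ 35.5 rad/s

Peak time t_p = π/ω_d, so ω_d = π/t_p = π/0.0898 = 35.0 rad/s.
ω_n = ω_d/√(1−ζ²) = 35.0/√0.974 = 35.5 rad/s.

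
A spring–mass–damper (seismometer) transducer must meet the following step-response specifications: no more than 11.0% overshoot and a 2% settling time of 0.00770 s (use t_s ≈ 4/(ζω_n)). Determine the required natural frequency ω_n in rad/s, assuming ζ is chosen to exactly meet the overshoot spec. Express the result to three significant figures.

ω_n ≈ 904 rad/s

ζ = −ln(OS)/√(π² + (ln OS)²). With OS = 0.110, ln OS = −2.207 and ζ = 2.207/3.839 = 0.575.
Then ω_n = 4/(ζ t_s) = 4/(0.575 × 0.00770) = 904 rad/s.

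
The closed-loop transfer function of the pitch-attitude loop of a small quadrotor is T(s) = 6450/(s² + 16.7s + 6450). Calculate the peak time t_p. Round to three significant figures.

Comparing the denominator to s² + 2ζω_n s + ω_n²: ω_n = √6450 = 80.3 rad/s, and 2ζω_n = 16.7 so ζ = 16.7/(2·80.3) = 0.104.
The damped frequency ω_d = ω_n√(1−ζ²) = 79.9 rad/s. Then t_p = π/ω_d = 0.0393 s.

t_p ≈ 0.0393 s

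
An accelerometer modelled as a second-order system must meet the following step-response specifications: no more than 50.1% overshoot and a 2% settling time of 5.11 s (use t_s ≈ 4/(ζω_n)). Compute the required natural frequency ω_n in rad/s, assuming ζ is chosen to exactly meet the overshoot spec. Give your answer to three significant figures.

Inverting the overshoot relation: ζ = |ln 0.501|/√(π² + ln²0.501) = 0.215.
From t_s ≈ 4/(ζω_n): ω_n = 4/(ζ·t_s) = 4/(0.215·5.11) = 3.64 rad/s.

ω_n ≈ 3.64 rad/s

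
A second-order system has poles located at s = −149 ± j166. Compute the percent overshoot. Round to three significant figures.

%OS ≈ 5.96%

|pole| = ω_n = √(149² + 166²) = 223 rad/s; ζ = cos θ = σ/ω_n = 0.668.
%OS = 100·exp(−πζ/√(1−ζ²)) = 5.96%.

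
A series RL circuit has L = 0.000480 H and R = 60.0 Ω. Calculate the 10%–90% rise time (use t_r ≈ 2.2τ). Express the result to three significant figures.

t_r ≈ 0.0000176 s

τ = L/R = 0.000480/60.0 = 0.00000800 s.
t_r ≈ 2.2τ = 0.0000176 s.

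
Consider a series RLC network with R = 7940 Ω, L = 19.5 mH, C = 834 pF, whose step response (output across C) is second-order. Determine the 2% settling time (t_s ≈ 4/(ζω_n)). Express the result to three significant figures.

t_s ≈ 0.0000196 s

For a series RLC circuit (capacitor voltage as output), ω_n = 1/√(LC) = 1/√(19.5 mH · 834 pF) = 248000 rad/s.
ζ = (R/2)·√(C/L) = (7940/2)·√(834 pF/19.5 mH) = 0.821.
t_s ≈ 4/(ζω_n) = 0.0000196 s.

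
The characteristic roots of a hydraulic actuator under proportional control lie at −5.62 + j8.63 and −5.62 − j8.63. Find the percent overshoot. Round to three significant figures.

|pole| = ω_n = √(5.62² + 8.63²) = 10.3 rad/s; ζ = cos θ = σ/ω_n = 0.546.
Overshoot: exp(−π·0.546/√(1−0.546²)) = 0.129, i.e. 12.9%.

%OS ≈ 12.9%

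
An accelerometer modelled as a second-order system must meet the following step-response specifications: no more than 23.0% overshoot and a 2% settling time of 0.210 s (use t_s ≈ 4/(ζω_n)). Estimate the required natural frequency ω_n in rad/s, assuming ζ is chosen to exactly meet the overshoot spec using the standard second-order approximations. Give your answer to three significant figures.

From %OS = 100·exp(−πζ/√(1−ζ²)), invert to get ζ = −ln(OS)/√(π² + ln²(OS)) with OS = 0.230.
−ln 0.230 = 1.470, so ζ = 1.470/√(π² + 2.160) = 0.424.
From t_s ≈ 4/(ζω_n): ω_n = 4/(ζ·t_s) = 4/(0.424·0.210) = 45.0 rad/s.

ω_n ≈ 45.0 rad/s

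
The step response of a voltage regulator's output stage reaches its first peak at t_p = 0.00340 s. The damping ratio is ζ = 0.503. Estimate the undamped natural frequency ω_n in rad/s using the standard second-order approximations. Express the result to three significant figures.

ω_n ≈ 1070 rad/s

Peak time t_p = π/ω_d, so ω_d = π/t_p = π/0.00340 = 924 rad/s.
ω_n = ω_d/√(1−ζ²) = 924/√0.747 = 1070 rad/s.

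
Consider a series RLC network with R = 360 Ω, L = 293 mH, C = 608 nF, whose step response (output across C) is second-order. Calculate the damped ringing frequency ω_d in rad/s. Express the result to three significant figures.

For a series RLC circuit (capacitor voltage as output), ω_n = 1/√(LC) = 1/√(293 mH · 608 nF) = 2370 rad/s.
ζ = (R/2)·√(C/L) = (360/2)·√(608 nF/293 mH) = 0.259.
ω_d = ω_n√(1−ζ²) = 2290 rad/s.

ω_d ≈ 2290 rad/s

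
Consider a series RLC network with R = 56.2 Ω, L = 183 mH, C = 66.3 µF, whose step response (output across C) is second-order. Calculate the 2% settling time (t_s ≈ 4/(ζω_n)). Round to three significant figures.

For a series RLC circuit (capacitor voltage as output), ω_n = 1/√(LC) = 1/√(183 mH · 66.3 µF) = 287 rad/s.
ζ = (R/2)·√(C/L) = (56.2/2)·√(66.3 µF/183 mH) = 0.535.
t_s ≈ 4/(ζω_n) = 0.0260 s.

t_s ≈ 0.0260 s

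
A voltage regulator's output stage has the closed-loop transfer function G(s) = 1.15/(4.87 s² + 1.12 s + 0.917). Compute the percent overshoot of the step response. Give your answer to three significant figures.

Dividing through by 4.87: denominator becomes s² + 0.2300 s + 0.1883.
So ω_n = √0.1883 = 0.434 rad/s and ζ = 0.2300/(2·0.434) = 0.265.
%OS = 100 e^{−πζ/√(1−ζ²)} with ζ = 0.265 gives 42.2%.

%OS ≈ 42.2%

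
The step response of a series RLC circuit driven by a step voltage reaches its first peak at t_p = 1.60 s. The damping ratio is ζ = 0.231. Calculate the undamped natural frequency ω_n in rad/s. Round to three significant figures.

ω_n ≈ 2.02 rad/s

Peak time t_p = π/ω_d, so ω_d = π/t_p = π/1.60 = 1.96 rad/s.
ω_n = ω_d/√(1−ζ²) = 1.96/√0.947 = 2.02 rad/s.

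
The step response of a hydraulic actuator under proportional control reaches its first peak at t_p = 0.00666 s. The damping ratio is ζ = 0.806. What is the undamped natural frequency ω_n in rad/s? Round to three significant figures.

Peak time t_p = π/ω_d, so ω_d = π/t_p = π/0.00666 = 472 rad/s.
ω_n = ω_d/√(1−ζ²) = 472/√0.350 = 797 rad/s.

ω_n ≈ 797 rad/s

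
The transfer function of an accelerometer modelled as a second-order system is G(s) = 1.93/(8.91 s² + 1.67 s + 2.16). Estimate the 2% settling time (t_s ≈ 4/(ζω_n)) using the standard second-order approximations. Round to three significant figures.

Dividing through by 8.91: denominator becomes s² + 0.1874 s + 0.2424.
So ω_n = √0.2424 = 0.492 rad/s and ζ = 0.1874/(2·0.492) = 0.190.
t_s ≈ 4/(ζω_n) = 42.7 s.

t_s ≈ 42.7 s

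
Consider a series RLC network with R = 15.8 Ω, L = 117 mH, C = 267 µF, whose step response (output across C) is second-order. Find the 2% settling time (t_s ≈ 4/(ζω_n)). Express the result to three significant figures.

For a series RLC circuit (capacitor voltage as output), ω_n = 1/√(LC) = 1/√(117 mH · 267 µF) = 179 rad/s.
ζ = (R/2)·√(C/L) = (15.8/2)·√(267 µF/117 mH) = 0.377.
t_s ≈ 4/(ζω_n) = 0.0592 s.

t_s ≈ 0.0592 s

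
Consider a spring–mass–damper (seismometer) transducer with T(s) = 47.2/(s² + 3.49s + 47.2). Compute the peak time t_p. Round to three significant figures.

ω_n = √47.2 = 6.87 rad/s; ζ = 3.49/(2·6.87) = 0.254.
ω_d = ω_n√(1−ζ²) = 6.64 rad/s. Then t_p = π/ω_d = 0.473 s.

t_p ≈ 0.473 s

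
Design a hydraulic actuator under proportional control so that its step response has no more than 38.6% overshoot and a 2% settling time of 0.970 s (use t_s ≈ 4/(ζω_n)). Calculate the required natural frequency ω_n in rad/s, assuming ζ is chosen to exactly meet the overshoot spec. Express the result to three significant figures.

ω_n ≈ 14.2 rad/s

ζ = −ln(OS)/√(π² + (ln OS)²). With OS = 0.386, ln OS = −0.9519 and ζ = 0.9519/3.283 = 0.290.
Then ω_n = 4/(ζ t_s) = 4/(0.290 × 0.970) = 14.2 rad/s.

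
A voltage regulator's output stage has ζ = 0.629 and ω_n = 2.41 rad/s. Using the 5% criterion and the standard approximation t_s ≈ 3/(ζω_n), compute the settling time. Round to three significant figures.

t_s ≈ 1.98 s

t_s ≈ 3/(ζω_n) = 3/(0.629 × 2.41) = 1.98 s.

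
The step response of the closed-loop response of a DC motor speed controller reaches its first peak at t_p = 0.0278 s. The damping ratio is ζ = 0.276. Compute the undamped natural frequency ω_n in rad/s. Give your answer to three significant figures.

ω_n ≈ 118 rad/s

Peak time t_p = π/ω_d, so ω_d = π/t_p = π/0.0278 = 113 rad/s.
ω_n = ω_d/√(1−ζ²) = 113/√0.924 = 118 rad/s.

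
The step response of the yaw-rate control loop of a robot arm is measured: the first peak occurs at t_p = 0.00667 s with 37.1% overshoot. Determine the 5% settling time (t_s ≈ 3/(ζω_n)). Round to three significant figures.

The overshoot fixes ζ = −ln(OS)/√(π²+ln²(OS)) = 0.301.
From t_p = π/ω_d, ω_d = π/0.00667 = 471 rad/s, so ω_n = ω_d/√(1−ζ²) = 494 rad/s.
t_s ≈ 3/(ζω_n) = 3/(0.301·494) = 0.0202 s.

t_s ≈ 0.0202 s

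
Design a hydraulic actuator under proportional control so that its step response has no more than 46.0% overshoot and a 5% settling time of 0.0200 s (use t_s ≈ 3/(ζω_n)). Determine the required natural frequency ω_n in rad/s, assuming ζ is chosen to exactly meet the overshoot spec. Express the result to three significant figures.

Inverting the overshoot relation: ζ = |ln 0.460|/√(π² + ln²0.460) = 0.240.
From t_s ≈ 3/(ζω_n): ω_n = 3/(ζ·t_s) = 3/(0.240·0.0200) = 625 rad/s.

ω_n ≈ 625 rad/s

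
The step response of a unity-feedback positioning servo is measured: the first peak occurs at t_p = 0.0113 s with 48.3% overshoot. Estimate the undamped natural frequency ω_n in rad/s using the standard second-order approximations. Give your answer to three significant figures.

ω_n ≈ 285 rad/s

ζ from %OS: ζ = |ln 0.483|/√(π²+ln²0.483) = 0.226.
From t_p = π/ω_d, ω_d = π/0.0113 = 278 rad/s, so ω_n = ω_d/√(1−ζ²) = 285 rad/s.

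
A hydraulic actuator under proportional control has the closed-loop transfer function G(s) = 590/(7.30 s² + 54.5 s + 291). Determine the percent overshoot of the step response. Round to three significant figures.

%OS ≈ 10.0%

Dividing through by 7.30: denominator becomes s² + 7.466 s + 39.86.
So ω_n = √39.86 = 6.31 rad/s and ζ = 7.466/(2·6.31) = 0.591.
%OS = 100·exp(−πζ/√(1−ζ²)) = 10.0%.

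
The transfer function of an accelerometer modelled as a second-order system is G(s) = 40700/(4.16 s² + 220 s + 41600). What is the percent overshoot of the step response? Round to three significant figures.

Dividing through by 4.16: denominator becomes s² + 52.88 s + 10000.
So ω_n = √10000 = 100 rad/s and ζ = 52.88/(2·100) = 0.264.
%OS = 100·exp(−πζ/√(1−ζ²)) = 42.3%.

%OS ≈ 42.3%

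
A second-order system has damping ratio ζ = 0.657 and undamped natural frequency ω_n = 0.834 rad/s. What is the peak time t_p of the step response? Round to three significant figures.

t_p ≈ 5.00 s

The damped frequency is ω_d = ω_n√(1−ζ²) = 0.834·√(1−0.432) = 0.629 rad/s.
Peak time t_p = π/ω_d = π/0.629 = 5.00 s.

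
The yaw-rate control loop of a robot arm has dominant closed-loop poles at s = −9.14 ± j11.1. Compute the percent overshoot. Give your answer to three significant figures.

The poles are at −σ ± jω_d with σ = 9.14 and ω_d = 11.1, so ω_n = √(σ²+ω_d²) = 14.4 rad/s and ζ = σ/ω_n = 0.636.
Overshoot: exp(−π·0.636/√(1−0.636²)) = 0.0753, i.e. 7.53%.

%OS ≈ 7.53%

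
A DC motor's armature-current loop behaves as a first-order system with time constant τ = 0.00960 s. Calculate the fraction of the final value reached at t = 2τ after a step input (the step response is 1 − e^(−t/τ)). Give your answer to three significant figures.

y(t)/y_∞ = 1 − e^(−t/τ) = 1 − e^(−2) = 1 − e^(−2.00) = 0.865.

y/y_∞ ≈ 0.865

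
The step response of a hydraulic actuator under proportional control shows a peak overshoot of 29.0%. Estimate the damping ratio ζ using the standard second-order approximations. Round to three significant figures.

ζ = −ln(OS)/√(π² + (ln OS)²). With OS = 0.290, ln OS = −1.238 and ζ = 1.238/3.377 = 0.367.

ζ ≈ 0.367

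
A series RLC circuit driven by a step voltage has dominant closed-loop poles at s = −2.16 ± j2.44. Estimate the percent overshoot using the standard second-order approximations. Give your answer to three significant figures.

%OS ≈ 6.20%

With σ = 2.16, ω_d = 2.44: ω_n = √(σ²+ω_d²) = 3.26 rad/s, ζ = σ/ω_n = 0.663.
%OS = 100 e^{−πζ/√(1−ζ²)} with ζ = 0.663 gives 6.20%.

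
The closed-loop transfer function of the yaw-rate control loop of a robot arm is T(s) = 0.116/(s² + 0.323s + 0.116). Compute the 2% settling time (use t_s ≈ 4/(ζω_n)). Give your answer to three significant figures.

ω_n = √0.116 = 0.341 rad/s; ζ = 0.323/(2·0.341) = 0.474.
t_s ≈ 4/(ζω_n) = 4/(0.474·0.341) = 24.8 s.

t_s ≈ 24.8 s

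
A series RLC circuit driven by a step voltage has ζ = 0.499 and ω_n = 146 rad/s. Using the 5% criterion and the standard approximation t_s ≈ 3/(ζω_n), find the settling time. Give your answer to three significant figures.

t_s ≈ 0.0412 s

t_s ≈ 3/(ζω_n) = 3/(0.499 × 146) = 0.0412 s.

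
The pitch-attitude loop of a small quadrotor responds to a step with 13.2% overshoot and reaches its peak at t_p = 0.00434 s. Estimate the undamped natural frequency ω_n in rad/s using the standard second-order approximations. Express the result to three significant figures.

ω_n ≈ 861 rad/s

The overshoot fixes ζ = −ln(OS)/√(π²+ln²(OS)) = 0.542.
t_p = π/ω_d ⇒ ω_d = 724 rad/s; then ω_n = ω_d/√(1−ζ²) = 861 rad/s.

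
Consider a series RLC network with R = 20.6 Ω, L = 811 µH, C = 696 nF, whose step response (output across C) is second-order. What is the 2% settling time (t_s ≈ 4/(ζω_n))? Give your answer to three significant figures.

t_s ≈ 0.000315 s

For a series RLC circuit (capacitor voltage as output), ω_n = 1/√(LC) = 1/√(811 µH · 696 nF) = 42100 rad/s.
ζ = (R/2)·√(C/L) = (20.6/2)·√(696 nF/811 µH) = 0.302.
t_s ≈ 4/(ζω_n) = 0.000315 s.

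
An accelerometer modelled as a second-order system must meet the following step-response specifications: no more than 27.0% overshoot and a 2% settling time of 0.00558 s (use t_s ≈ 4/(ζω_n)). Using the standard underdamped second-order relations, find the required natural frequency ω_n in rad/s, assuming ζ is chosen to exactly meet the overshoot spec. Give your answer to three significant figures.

From %OS = 100·exp(−πζ/√(1−ζ²)), invert to get ζ = −ln(OS)/√(π² + ln²(OS)) with OS = 0.270.
−ln 0.270 = 1.309, so ζ = 1.309/√(π² + 1.714) = 0.385.
Then ω_n = 4/(ζ t_s) = 4/(0.385 × 0.00558) = 1860 rad/s.

ω_n ≈ 1860 rad/s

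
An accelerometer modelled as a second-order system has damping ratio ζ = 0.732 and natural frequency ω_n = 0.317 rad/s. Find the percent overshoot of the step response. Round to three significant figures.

%OS ≈ 3.42%

For an underdamped second-order system, %OS = 100·exp(−πζ/√(1−ζ²)).
πζ/√(1−ζ²) = π·0.732/√(1−0.536) = 3.375, so %OS = 100·e^(−3.375) = 3.42%.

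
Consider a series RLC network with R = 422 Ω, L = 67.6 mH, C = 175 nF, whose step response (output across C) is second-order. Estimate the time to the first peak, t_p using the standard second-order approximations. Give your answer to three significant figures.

For a series RLC circuit (capacitor voltage as output), ω_n = 1/√(LC) = 1/√(67.6 mH · 175 nF) = 9190 rad/s.
ζ = (R/2)·√(C/L) = (422/2)·√(175 nF/67.6 mH) = 0.339.
ω_d = 9190·√(1 − 0.339²) = 8650 rad/s. t_p = π/ω_d = 0.000363 s.

t_p ≈ 0.000363 s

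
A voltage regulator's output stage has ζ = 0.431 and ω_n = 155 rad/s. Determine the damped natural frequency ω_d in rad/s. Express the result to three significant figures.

ω_d = ω_n√(1−ζ²) = 155·√0.814 = 140 rad/s.

ω_d ≈ 140 rad/s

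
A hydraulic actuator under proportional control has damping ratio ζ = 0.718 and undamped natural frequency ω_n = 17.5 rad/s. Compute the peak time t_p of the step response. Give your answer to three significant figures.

t_p ≈ 0.258 s

The damped frequency is ω_d = ω_n√(1−ζ²) = 17.5·√(1−0.516) = 12.2 rad/s.
Peak time t_p = π/ω_d = π/12.2 = 0.258 s.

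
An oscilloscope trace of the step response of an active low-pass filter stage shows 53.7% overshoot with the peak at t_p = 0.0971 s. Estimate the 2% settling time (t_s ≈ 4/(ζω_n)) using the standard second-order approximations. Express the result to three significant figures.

t_s ≈ 0.625 s

ζ from %OS: ζ = |ln 0.537|/√(π²+ln²0.537) = 0.194.
From t_p = π/ω_d, ω_d = π/0.0971 = 32.4 rad/s, so ω_n = ω_d/√(1−ζ²) = 33.0 rad/s.
t_s ≈ 4/(ζω_n) = 4/(0.194·33.0) = 0.625 s.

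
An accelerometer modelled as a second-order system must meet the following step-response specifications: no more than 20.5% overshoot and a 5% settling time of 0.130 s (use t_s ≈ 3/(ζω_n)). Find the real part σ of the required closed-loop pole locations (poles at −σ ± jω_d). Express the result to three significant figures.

The settling-time spec alone fixes σ = ζω_n = 3/t_s = 3/0.130 = 23.1.
(Overshoot then fixes ζ = 0.450 and hence ω_d = σ·√(1−ζ²)/ζ = 45.7 rad/s.)

σ ≈ 23.1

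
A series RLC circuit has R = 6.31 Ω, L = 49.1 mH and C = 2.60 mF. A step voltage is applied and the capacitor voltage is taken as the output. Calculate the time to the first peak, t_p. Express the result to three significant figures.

t_p ≈ 0.0516 s

For a series RLC circuit (capacitor voltage as output), ω_n = 1/√(LC) = 1/√(49.1 mH · 2.60 mF) = 88.5 rad/s.
ζ = (R/2)·√(C/L) = (6.31/2)·√(2.60 mF/49.1 mH) = 0.726.
ω_d = 88.5·√(1 − 0.726²) = 60.9 rad/s. t_p = π/ω_d = 0.0516 s.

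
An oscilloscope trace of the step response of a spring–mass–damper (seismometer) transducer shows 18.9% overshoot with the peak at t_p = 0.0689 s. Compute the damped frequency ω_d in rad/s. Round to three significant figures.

t_p = π/ω_d, so ω_d = π/0.0689 = 45.6 rad/s.

ω_d ≈ 45.6 rad/s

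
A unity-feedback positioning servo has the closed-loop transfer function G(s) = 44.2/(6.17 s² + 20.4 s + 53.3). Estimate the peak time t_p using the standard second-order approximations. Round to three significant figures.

t_p ≈ 1.29 s

Dividing through by 6.17: denominator becomes s² + 3.306 s + 8.639.
So ω_n = √8.639 = 2.94 rad/s and ζ = 3.306/(2·2.94) = 0.562.
The damped frequency ω_d = ω_n√(1−ζ²) = 2.43 rad/s. t_p = π/ω_d = 1.29 s.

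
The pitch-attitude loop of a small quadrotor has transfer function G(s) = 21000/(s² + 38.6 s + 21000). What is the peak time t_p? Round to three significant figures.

t_p ≈ 0.0219 s

Comparing the denominator to s² + 2ζω_n s + ω_n²: ω_n = √21000 = 145 rad/s, and 2ζω_n = 38.6 so ζ = 38.6/(2·145) = 0.133.
ω_d = 145·√(1 − 0.133²) = 144 rad/s. Then t_p = π/ω_d = 0.0219 s.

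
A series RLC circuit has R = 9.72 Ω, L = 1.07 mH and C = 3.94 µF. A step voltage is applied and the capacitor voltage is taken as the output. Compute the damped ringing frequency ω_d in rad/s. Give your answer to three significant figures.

ω_d ≈ 14700 rad/s

For a series RLC circuit (capacitor voltage as output), ω_n = 1/√(LC) = 1/√(1.07 mH · 3.94 µF) = 15400 rad/s.
ζ = (R/2)·√(C/L) = (9.72/2)·√(3.94 µF/1.07 mH) = 0.295.
ω_d = ω_n√(1−ζ²) = 14700 rad/s.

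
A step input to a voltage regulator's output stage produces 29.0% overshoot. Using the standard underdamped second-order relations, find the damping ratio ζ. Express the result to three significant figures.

ζ = −ln(OS)/√(π² + (ln OS)²). With OS = 0.290, ln OS = −1.238 and ζ = 1.238/3.377 = 0.367.

ζ ≈ 0.367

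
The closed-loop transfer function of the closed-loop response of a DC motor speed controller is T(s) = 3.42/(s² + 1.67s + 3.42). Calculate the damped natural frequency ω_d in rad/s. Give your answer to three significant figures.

Comparing the denominator to s² + 2ζω_n s + ω_n²: ω_n = √3.42 = 1.85 rad/s, and 2ζω_n = 1.67 so ζ = 1.67/(2·1.85) = 0.452.
ω_d = 1.85·√(1 − 0.452²) = 1.65 rad/s.

ω_d ≈ 1.65 rad/s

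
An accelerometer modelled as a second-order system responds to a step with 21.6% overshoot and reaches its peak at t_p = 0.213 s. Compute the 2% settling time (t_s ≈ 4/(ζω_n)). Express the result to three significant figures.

t_s ≈ 0.556 s

From the overshoot, ζ = −ln(OS)/√(π²+ln²(OS)) = 0.438.
t_p = π/ω_d ⇒ ω_d = 14.7 rad/s; then ω_n = ω_d/√(1−ζ²) = 16.4 rad/s.
t_s ≈ 4/(ζω_n) = 4/(0.438·16.4) = 0.556 s.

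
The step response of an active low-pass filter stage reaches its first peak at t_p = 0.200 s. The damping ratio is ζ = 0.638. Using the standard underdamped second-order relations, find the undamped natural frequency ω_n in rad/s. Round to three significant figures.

ω_n ≈ 20.4 rad/s

Peak time t_p = π/ω_d, so ω_d = π/t_p = π/0.200 = 15.7 rad/s.
ω_n = ω_d/√(1−ζ²) = 15.7/√0.593 = 20.4 rad/s.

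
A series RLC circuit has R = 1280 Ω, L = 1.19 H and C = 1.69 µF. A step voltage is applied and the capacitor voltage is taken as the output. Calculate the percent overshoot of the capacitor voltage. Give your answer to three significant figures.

For a series RLC circuit (capacitor voltage as output), ω_n = 1/√(LC) = 1/√(1.19 H · 1.69 µF) = 705 rad/s.
ζ = (R/2)·√(C/L) = (1280/2)·√(1.69 µF/1.19 H) = 0.763.
Overshoot: exp(−π·0.763/√(1−0.763²)) = 0.0246, i.e. 2.46%.

%OS ≈ 2.46%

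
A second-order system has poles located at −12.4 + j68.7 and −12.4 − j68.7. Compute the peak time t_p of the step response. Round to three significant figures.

t_p = π/ω_d with ω_d = 68.7 (the imaginary part), so t_p = 0.0457 s.

t_p ≈ 0.0457 s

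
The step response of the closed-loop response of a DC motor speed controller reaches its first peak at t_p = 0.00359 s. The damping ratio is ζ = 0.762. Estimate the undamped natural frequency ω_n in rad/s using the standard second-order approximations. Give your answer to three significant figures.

ω_n ≈ 1350 rad/s

Peak time t_p = π/ω_d, so ω_d = π/t_p = π/0.00359 = 875 rad/s.
ω_n = ω_d/√(1−ζ²) = 875/√0.419 = 1350 rad/s.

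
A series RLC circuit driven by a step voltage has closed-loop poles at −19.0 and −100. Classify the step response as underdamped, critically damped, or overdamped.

overdamped

Since the poles are distinct, negative and real, the response is overdamped.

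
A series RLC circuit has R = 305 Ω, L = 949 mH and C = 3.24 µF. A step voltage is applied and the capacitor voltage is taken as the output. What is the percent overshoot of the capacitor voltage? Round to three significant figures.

For a series RLC circuit (capacitor voltage as output), ω_n = 1/√(LC) = 1/√(949 mH · 3.24 µF) = 570 rad/s.
ζ = (R/2)·√(C/L) = (305/2)·√(3.24 µF/949 mH) = 0.282.
%OS = 100·exp(−πζ/√(1−ζ²)) = 39.7%.

%OS ≈ 39.7%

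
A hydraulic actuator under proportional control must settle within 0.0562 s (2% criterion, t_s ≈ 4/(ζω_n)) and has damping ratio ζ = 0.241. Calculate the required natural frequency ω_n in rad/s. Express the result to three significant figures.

Rearranging t_s ≈ 4/(ζω_n) gives ω_n = 4/(ζ·t_s) = 4/(0.241 × 0.0562) = 295 rad/s.

ω_n ≈ 295 rad/s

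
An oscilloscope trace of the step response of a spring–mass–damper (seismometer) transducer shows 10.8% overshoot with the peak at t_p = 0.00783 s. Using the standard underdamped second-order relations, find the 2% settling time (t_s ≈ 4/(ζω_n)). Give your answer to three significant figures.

t_s ≈ 0.0141 s

The overshoot fixes ζ = −ln(OS)/√(π²+ln²(OS)) = 0.578.
From t_p = π/ω_d, ω_d = π/0.00783 = 401 rad/s, so ω_n = ω_d/√(1−ζ²) = 492 rad/s.
t_s ≈ 4/(ζω_n) = 4/(0.578·492) = 0.0141 s.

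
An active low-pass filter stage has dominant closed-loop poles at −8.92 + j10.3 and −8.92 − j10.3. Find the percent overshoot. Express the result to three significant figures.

%OS ≈ 6.58%

The poles are at −σ ± jω_d with σ = 8.92 and ω_d = 10.3, so ω_n = √(σ²+ω_d²) = 13.6 rad/s and ζ = σ/ω_n = 0.655.
Overshoot: exp(−π·0.655/√(1−0.655²)) = 0.0658, i.e. 6.58%.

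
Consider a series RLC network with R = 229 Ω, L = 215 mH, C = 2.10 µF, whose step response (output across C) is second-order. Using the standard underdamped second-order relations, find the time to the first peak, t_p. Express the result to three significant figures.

t_p ≈ 0.00226 s

For a series RLC circuit (capacitor voltage as output), ω_n = 1/√(LC) = 1/√(215 mH · 2.10 µF) = 1490 rad/s.
ζ = (R/2)·√(C/L) = (229/2)·√(2.10 µF/215 mH) = 0.358.
ω_d = ω_n√(1−ζ²) = 1390 rad/s. t_p = π/ω_d = 0.00226 s.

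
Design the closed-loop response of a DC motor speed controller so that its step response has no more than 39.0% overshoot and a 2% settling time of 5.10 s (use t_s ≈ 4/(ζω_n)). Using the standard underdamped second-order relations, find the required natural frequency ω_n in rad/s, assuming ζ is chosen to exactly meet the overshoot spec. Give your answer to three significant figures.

ζ = −ln(OS)/√(π² + (ln OS)²). With OS = 0.390, ln OS = −0.9416 and ζ = 0.9416/3.280 = 0.287.
Then ω_n = 4/(ζ t_s) = 4/(0.287 × 5.10) = 2.73 rad/s.

ω_n ≈ 2.73 rad/s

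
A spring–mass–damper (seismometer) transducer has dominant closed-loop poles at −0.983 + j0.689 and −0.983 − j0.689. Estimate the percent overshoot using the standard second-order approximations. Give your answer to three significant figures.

%OS ≈ 1.13%

With σ = 0.983, ω_d = 0.689: ω_n = √(σ²+ω_d²) = 1.20 rad/s, ζ = σ/ω_n = 0.819.
%OS = 100·exp(−πζ/√(1−ζ²)) = 1.13%.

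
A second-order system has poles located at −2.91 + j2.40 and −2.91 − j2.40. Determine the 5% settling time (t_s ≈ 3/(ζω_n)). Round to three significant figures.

For poles at −σ ± jω_d, ζω_n = σ = 2.91, so t_s ≈ 3/σ = 1.03 s.

t_s ≈ 1.03 s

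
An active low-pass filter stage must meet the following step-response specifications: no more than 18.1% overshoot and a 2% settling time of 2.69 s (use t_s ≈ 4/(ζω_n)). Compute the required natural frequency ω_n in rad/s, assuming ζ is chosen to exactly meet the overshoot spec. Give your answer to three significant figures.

From %OS = 100·exp(−πζ/√(1−ζ²)), invert to get ζ = −ln(OS)/√(π² + ln²(OS)) with OS = 0.181.
−ln 0.181 = 1.709, so ζ = 1.709/√(π² + 2.922) = 0.478.
Then ω_n = 4/(ζ t_s) = 4/(0.478 × 2.69) = 3.11 rad/s.

ω_n ≈ 3.11 rad/s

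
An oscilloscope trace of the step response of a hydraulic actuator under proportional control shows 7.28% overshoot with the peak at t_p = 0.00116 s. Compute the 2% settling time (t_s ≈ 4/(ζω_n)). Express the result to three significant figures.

ζ from %OS: ζ = |ln 0.0728|/√(π²+ln²0.0728) = 0.640.
From t_p = π/ω_d, ω_d = π/0.00116 = 2710 rad/s, so ω_n = ω_d/√(1−ζ²) = 3530 rad/s.
t_s ≈ 4/(ζω_n) = 4/(0.640·3530) = 0.00177 s.

t_s ≈ 0.00177 s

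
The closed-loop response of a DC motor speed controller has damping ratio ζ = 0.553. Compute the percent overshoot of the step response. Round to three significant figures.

For an underdamped second-order system, %OS = 100·exp(−πζ/√(1−ζ²)).
πζ/√(1−ζ²) = π·0.553/√(1−0.306) = 2.085, so %OS = 100·e^(−2.085) = 12.4%.

%OS ≈ 12.4%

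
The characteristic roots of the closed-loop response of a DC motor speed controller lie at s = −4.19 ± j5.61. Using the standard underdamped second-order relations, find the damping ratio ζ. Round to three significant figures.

ζ ≈ 0.598

|pole| = ω_n = √(4.19² + 5.61²) = 7.00 rad/s; ζ = cos θ = σ/ω_n = 0.598.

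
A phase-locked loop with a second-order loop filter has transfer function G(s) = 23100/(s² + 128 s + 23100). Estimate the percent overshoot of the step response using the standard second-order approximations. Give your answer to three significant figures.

Matching coefficients with s² + 2ζω_n s + ω_n² gives ω_n² = 23100 ⇒ ω_n = 152 rad/s, and ζ = 128/(2ω_n) = 0.421.
Overshoot: exp(−π·0.421/√(1−0.421²)) = 0.233, i.e. 23.3%.

%OS ≈ 23.3%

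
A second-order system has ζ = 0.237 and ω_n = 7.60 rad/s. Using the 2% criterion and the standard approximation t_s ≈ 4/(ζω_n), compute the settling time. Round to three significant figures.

t_s ≈ 2.22 s

t_s ≈ 4/(ζω_n) = 4/(0.237 × 7.60) = 2.22 s.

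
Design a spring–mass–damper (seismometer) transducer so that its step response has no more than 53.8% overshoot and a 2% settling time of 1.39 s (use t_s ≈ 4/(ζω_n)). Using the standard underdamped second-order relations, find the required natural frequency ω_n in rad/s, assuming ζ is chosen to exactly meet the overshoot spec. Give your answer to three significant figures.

ω_n ≈ 14.9 rad/s

ζ = −ln(OS)/√(π² + (ln OS)²). With OS = 0.538, ln OS = −0.6199 and ζ = 0.6199/3.202 = 0.194.
From t_s ≈ 4/(ζω_n): ω_n = 4/(ζ·t_s) = 4/(0.194·1.39) = 14.9 rad/s.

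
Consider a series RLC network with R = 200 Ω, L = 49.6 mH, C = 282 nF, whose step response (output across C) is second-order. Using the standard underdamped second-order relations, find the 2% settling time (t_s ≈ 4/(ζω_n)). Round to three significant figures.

For a series RLC circuit (capacitor voltage as output), ω_n = 1/√(LC) = 1/√(49.6 mH · 282 nF) = 8460 rad/s.
ζ = (R/2)·√(C/L) = (200/2)·√(282 nF/49.6 mH) = 0.238.
t_s ≈ 4/(ζω_n) = 0.00198 s.

t_s ≈ 0.00198 s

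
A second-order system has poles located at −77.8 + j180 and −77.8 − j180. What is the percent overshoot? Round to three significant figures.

With σ = 77.8, ω_d = 180: ω_n = √(σ²+ω_d²) = 196 rad/s, ζ = σ/ω_n = 0.397.
%OS = 100 e^{−πζ/√(1−ζ²)} with ζ = 0.397 gives 25.7%.

%OS ≈ 25.7%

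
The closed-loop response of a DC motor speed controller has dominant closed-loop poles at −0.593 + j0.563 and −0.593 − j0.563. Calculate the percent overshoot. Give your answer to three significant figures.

%OS ≈ 3.66%

|pole| = ω_n = √(0.593² + 0.563²) = 0.818 rad/s; ζ = cos θ = σ/ω_n = 0.725.
%OS = 100 e^{−πζ/√(1−ζ²)} with ζ = 0.725 gives 3.66%.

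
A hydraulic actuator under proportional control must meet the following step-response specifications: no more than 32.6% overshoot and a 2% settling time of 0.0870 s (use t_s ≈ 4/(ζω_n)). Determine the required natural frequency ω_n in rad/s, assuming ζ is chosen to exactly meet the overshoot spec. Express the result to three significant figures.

Inverting the overshoot relation: ζ = |ln 0.326|/√(π² + ln²0.326) = 0.336.
From t_s ≈ 4/(ζω_n): ω_n = 4/(ζ·t_s) = 4/(0.336·0.0870) = 137 rad/s.

ω_n ≈ 137 rad/s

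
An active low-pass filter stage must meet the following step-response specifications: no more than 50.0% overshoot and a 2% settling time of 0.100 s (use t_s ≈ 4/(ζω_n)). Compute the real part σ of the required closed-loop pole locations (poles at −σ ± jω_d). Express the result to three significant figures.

σ ≈ 40.0

The settling-time spec alone fixes σ = ζω_n = 4/t_s = 4/0.100 = 40.0.
(Overshoot then fixes ζ = 0.215 and hence ω_d = σ·√(1−ζ²)/ζ = 181 rad/s.)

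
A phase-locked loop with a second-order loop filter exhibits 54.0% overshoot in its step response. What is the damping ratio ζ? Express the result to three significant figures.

ζ ≈ 0.192

ζ = −ln(OS)/√(π² + (ln OS)²). With OS = 0.540, ln OS = −0.6162 and ζ = 0.6162/3.201 = 0.192.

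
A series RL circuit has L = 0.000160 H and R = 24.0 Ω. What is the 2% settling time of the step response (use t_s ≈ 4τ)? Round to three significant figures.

τ = L/R = 0.000160/24.0 = 0.00000667 s.
t_s ≈ 4τ = 0.0000267 s.

t_s ≈ 0.0000267 s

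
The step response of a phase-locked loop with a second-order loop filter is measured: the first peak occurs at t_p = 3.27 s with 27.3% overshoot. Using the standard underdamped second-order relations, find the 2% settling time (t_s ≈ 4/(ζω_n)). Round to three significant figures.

t_s ≈ 10.1 s

The overshoot fixes ζ = −ln(OS)/√(π²+ln²(OS)) = 0.382.
From t_p = π/ω_d, ω_d = π/3.27 = 0.961 rad/s, so ω_n = ω_d/√(1−ζ²) = 1.04 rad/s.
t_s ≈ 4/(ζω_n) = 4/(0.382·1.04) = 10.1 s.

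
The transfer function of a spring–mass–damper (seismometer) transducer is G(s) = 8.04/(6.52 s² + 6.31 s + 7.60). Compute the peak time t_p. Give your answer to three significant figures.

t_p ≈ 3.26 s

Dividing through by 6.52: denominator becomes s² + 0.9678 s + 1.166.
So ω_n = √1.166 = 1.08 rad/s and ζ = 0.9678/(2·1.08) = 0.448.
ω_d = 1.08·√(1 − 0.448²) = 0.965 rad/s. t_p = π/ω_d = 3.26 s.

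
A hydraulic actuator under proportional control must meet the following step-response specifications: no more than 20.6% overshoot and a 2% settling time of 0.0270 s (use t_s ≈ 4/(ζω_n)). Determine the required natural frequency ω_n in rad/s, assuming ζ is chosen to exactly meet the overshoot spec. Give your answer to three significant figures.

ω_n ≈ 330 rad/s

ζ = −ln(OS)/√(π² + (ln OS)²). With OS = 0.206, ln OS = −1.580 and ζ = 1.580/3.516 = 0.449.
Then ω_n = 4/(ζ t_s) = 4/(0.449 × 0.0270) = 330 rad/s.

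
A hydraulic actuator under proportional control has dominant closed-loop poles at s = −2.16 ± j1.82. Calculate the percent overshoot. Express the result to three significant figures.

%OS ≈ 2.40%

With σ = 2.16, ω_d = 1.82: ω_n = √(σ²+ω_d²) = 2.82 rad/s, ζ = σ/ω_n = 0.765.
%OS = 100 e^{−πζ/√(1−ζ²)} with ζ = 0.765 gives 2.40%.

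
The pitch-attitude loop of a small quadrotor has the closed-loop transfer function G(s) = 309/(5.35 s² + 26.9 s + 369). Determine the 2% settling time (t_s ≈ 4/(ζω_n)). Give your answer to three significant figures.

t_s ≈ 1.59 s

Dividing through by 5.35: denominator becomes s² + 5.028 s + 68.97.
So ω_n = √68.97 = 8.30 rad/s and ζ = 5.028/(2·8.30) = 0.303.
t_s ≈ 4/(ζω_n) = 1.59 s.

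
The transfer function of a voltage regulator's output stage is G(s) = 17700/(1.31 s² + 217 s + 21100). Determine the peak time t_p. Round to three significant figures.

Dividing through by 1.31: denominator becomes s² + 165.6 s + 16110.
So ω_n = √16110 = 127 rad/s and ζ = 165.6/(2·127) = 0.653.
ω_d = ω_n√(1−ζ²) = 96.2 rad/s. t_p = π/ω_d = 0.0327 s.

t_p ≈ 0.0327 s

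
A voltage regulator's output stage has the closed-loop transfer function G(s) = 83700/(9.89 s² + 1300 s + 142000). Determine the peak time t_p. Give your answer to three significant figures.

t_p ≈ 0.0314 s

Dividing through by 9.89: denominator becomes s² + 131.4 s + 14360.
So ω_n = √14360 = 120 rad/s and ζ = 131.4/(2·120) = 0.548.
The damped frequency ω_d = ω_n√(1−ζ²) = 100 rad/s. t_p = π/ω_d = 0.0314 s.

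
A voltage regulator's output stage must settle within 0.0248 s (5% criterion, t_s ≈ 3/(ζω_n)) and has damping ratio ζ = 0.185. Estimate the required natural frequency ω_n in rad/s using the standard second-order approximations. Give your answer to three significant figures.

Rearranging t_s ≈ 3/(ζω_n) gives ω_n = 3/(ζ·t_s) = 3/(0.185 × 0.0248) = 654 rad/s.

ω_n ≈ 654 rad/s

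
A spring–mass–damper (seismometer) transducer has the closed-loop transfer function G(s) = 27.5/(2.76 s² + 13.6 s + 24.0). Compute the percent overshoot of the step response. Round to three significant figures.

%OS ≈ 0.842%

Dividing through by 2.76: denominator becomes s² + 4.928 s + 8.696.
So ω_n = √8.696 = 2.95 rad/s and ζ = 4.928/(2·2.95) = 0.836.
Overshoot: exp(−π·0.836/√(1−0.836²)) = 0.00842, i.e. 0.842%.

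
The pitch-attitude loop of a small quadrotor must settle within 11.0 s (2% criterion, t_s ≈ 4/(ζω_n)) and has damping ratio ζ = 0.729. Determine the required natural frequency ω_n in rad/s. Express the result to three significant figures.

Rearranging t_s ≈ 4/(ζω_n) gives ω_n = 4/(ζ·t_s) = 4/(0.729 × 11.0) = 0.499 rad/s.

ω_n ≈ 0.499 rad/s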